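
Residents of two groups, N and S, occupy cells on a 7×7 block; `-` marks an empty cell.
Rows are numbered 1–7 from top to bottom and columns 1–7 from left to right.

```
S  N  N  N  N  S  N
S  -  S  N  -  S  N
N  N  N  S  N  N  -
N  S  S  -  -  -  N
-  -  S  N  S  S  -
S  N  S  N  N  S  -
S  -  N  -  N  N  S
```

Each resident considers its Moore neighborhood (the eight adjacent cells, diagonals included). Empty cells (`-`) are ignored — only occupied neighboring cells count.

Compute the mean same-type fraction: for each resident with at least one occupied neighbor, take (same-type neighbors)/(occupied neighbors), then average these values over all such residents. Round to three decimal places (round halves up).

0.465

Row 1: (1,1)S 1/2 · (1,2)N 1/4 · (1,3)N 3/4 · (1,4)N 3/4 · (1,5)N 2/4 · (1,6)S 1/4 · (1,7)N 1/3
Row 2: (2,1)S 1/4 · (2,3)S 1/7 · (2,4)N 5/7 · (2,6)S 1/6 · (2,7)N 2/4
Row 3: (3,1)N 2/4 · (3,2)N 3/7 · (3,3)N 2/6 · (3,4)S 2/5 · (3,5)N 2/4 · (3,6)N 3/4
Row 4: (4,1)N 2/3 · (4,2)S 2/6 · (4,3)S 3/6 · (4,7)N 1/2
Row 5: (5,3)S 3/6 · (5,4)N 2/6 · (5,5)S 2/5 · (5,6)S 2/4
Row 6: (6,1)S 1/2 · (6,2)N 1/5 · (6,3)S 1/5 · (6,4)N 4/7 · (6,5)N 4/7 · (6,6)S 3/6
Row 7: (7,1)S 1/2 · (7,3)N 2/3 · (7,5)N 3/4 · (7,6)N 2/4 · (7,7)S 1/2
Sum over 37 residents: 1/2 + 1/4 + 3/4 + 3/4 + 2/4 + 1/4 + 1/3 + 1/4 + 1/7 + 5/7 + 1/6 + 2/4 + 2/4 + 3/7 + 2/6 + 2/5 + 2/4 + 3/4 + 2/3 + 2/6 + 3/6 + 1/2 + 3/6 + 2/6 + 2/5 + 2/4 + 1/2 + 1/5 + 1/5 + 4/7 + 4/7 + 3/6 + 1/2 + 2/3 + 3/4 + 2/4 + 1/2 = 7229/420; mean = 7229/420 ÷ 37 = 7229/15540 = 0.465186… → 0.465.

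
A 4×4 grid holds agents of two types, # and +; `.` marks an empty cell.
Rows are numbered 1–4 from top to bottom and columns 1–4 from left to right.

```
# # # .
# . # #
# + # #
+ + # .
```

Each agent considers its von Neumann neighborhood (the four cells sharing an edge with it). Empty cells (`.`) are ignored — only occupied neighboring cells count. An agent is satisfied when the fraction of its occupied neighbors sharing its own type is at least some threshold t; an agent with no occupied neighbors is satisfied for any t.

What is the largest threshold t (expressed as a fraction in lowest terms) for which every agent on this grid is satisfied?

Row 1: (1,1)# 2/2 · (1,2)# 2/2 · (1,3)# 2/2
Row 2: (2,1)# 2/2 · (2,3)# 3/3 · (2,4)# 2/2
Row 3: (3,1)# 1/3 · (3,2)+ 1/3 · (3,3)# 3/4 · (3,4)# 2/2
Row 4: (4,1)+ 1/2 · (4,2)+ 2/3 · (4,3)# 1/2
The smallest same-type fraction is 1/3 at (3,1), which reduces to 1/3. Any threshold above that leaves this agent unsatisfied.

1/3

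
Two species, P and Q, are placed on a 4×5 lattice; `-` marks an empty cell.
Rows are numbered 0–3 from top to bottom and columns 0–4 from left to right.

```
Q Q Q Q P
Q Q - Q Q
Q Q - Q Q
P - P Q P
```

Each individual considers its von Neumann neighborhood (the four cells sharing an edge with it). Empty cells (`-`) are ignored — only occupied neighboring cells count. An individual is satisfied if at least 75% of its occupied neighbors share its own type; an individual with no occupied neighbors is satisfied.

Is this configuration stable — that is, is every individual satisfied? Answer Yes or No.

(0,0)Q 2/2 ✓
(0,1)Q 3/3 ✓
(0,2)Q 2/2 ✓
(0,3)Q 2/3 ✗
(0,4)P 0/2 ✗
(1,0)Q 3/3 ✓
(1,1)Q 3/3 ✓
(1,3)Q 3/3 ✓
(1,4)Q 2/3 ✗
(2,0)Q 2/3 ✗
(2,1)Q 2/2 ✓
(2,3)Q 3/3 ✓
(2,4)Q 2/3 ✗
(3,0)P 0/1 ✗
(3,2)P 0/1 ✗
(3,3)Q 1/3 ✗
(3,4)P 0/2 ✗
For instance (0,3) has only 2/3 same-type neighbors, below 3/4.

No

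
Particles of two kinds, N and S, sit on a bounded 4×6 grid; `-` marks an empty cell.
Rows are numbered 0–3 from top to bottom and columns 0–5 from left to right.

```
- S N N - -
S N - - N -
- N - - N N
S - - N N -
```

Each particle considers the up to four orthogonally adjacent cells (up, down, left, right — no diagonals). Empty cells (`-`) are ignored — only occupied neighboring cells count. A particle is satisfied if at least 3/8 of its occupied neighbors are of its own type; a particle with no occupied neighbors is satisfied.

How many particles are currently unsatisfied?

Row 0: (0,1)S 0/2 ✗ · (0,2)N 1/2 ✓ · (0,3)N 1/1 ✓
Row 1: (1,0)S 0/1 ✗ · (1,1)N 1/3 ✗ · (1,4)N 1/1 ✓
Row 2: (2,1)N 1/1 ✓ · (2,4)N 3/3 ✓ · (2,5)N 1/1 ✓
Row 3: (3,0)S 0/0 ✓ · (3,3)N 1/1 ✓ · (3,4)N 2/2 ✓
Unsatisfied: (0,1), (1,0), (1,1) — 3 in total.

3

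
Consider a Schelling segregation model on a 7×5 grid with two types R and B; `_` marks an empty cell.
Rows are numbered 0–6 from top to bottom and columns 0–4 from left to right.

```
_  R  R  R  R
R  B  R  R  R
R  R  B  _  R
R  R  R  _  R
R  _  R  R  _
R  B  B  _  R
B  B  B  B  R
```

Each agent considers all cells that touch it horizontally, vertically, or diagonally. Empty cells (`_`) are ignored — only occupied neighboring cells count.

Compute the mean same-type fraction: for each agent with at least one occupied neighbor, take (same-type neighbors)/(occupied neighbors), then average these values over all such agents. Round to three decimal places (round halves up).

0.730

(0,1)R 3/4
(0,2)R 4/5
(0,3)R 5/5
(0,4)R 3/3
(1,0)R 3/4
(1,1)B 1/7
(1,2)R 5/7
(1,3)R 6/7
(1,4)R 4/4
(2,0)R 4/5
(2,1)R 6/8
(2,2)B 1/6
(2,4)R 3/3
(3,0)R 4/4
(3,1)R 6/7
(3,2)R 4/5
(3,4)R 2/2
(4,0)R 3/4
(4,2)R 3/5
(4,3)R 4/5
(5,0)R 1/4
(5,1)B 4/7
(5,2)B 4/6
(5,4)R 2/3
(6,0)B 2/3
(6,1)B 4/5
(6,2)B 4/4
(6,3)B 2/4
(6,4)R 1/2
Sum over 29 agents: 3/4 + 4/5 + 5/5 + 3/3 + 3/4 + 1/7 + 5/7 + 6/7 + 4/4 + 4/5 + 6/8 + 1/6 + 3/3 + 4/4 + 6/7 + 4/5 + 2/2 + 3/4 + 3/5 + 4/5 + 1/4 + 4/7 + 4/6 + 2/3 + 2/3 + 4/5 + 4/4 + 2/4 + 1/2 = 8887/420; mean = 8887/420 ÷ 29 = 8887/12180 = 0.729638… → 0.730.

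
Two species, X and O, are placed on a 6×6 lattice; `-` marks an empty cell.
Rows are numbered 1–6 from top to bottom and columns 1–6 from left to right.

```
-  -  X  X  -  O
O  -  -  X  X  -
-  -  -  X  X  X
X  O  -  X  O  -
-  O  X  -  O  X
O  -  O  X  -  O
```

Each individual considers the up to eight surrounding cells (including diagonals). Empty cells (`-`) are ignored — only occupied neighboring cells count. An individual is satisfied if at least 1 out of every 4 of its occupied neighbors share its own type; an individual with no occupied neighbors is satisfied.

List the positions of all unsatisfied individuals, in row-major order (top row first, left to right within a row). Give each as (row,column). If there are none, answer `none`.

(1,3)X 2/2 satisfied
(1,4)X 3/3 satisfied
(1,6)O 0/1 not
(2,1)O 0/0 satisfied
(2,4)X 5/5 satisfied
(2,5)X 5/6 satisfied
(3,4)X 4/5 satisfied
(3,5)X 5/6 satisfied
(3,6)X 2/3 satisfied
(4,1)X 0/2 not
(4,2)O 1/3 satisfied
(4,4)X 3/5 satisfied
(4,5)O 1/6 not
(5,2)O 3/5 satisfied
(5,3)X 2/5 satisfied
(5,5)O 2/5 satisfied
(5,6)X 0/3 not
(6,1)O 1/1 satisfied
(6,3)O 1/3 satisfied
(6,4)X 1/3 satisfied
(6,6)O 1/2 satisfied

(1,6), (4,1), (4,5), (5,6)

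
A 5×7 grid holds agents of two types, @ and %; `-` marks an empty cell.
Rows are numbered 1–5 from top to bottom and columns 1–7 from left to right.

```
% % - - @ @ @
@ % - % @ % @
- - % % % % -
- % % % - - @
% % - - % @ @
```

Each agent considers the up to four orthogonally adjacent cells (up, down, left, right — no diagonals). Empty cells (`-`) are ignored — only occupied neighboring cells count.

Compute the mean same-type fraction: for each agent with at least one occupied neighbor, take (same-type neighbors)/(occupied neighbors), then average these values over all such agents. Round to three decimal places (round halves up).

(1,1)% 1/2
(1,2)% 2/2
(1,5)@ 2/2
(1,6)@ 2/3
(1,7)@ 2/2
(2,1)@ 0/2
(2,2)% 1/2
(2,4)% 1/2
(2,5)@ 1/4
(2,6)% 1/4
(2,7)@ 1/2
(3,3)% 2/2
(3,4)% 4/4
(3,5)% 2/3
(3,6)% 2/2
(4,2)% 2/2
(4,3)% 3/3
(4,4)% 2/2
(4,7)@ 1/1
(5,1)% 1/1
(5,2)% 2/2
(5,5)% 0/1
(5,6)@ 1/2
(5,7)@ 2/2
Sum over 24 agents: 1/2 + 2/2 + 2/2 + 2/3 + 2/2 + 0/2 + 1/2 + 1/2 + 1/4 + 1/4 + 1/2 + 2/2 + 4/4 + 2/3 + 2/2 + 2/2 + 3/3 + 2/2 + 1/1 + 1/1 + 2/2 + 0/1 + 1/2 + 2/2 = 52/3; mean = 52/3 ÷ 24 = 13/18 = 0.722222… → 0.722.

0.722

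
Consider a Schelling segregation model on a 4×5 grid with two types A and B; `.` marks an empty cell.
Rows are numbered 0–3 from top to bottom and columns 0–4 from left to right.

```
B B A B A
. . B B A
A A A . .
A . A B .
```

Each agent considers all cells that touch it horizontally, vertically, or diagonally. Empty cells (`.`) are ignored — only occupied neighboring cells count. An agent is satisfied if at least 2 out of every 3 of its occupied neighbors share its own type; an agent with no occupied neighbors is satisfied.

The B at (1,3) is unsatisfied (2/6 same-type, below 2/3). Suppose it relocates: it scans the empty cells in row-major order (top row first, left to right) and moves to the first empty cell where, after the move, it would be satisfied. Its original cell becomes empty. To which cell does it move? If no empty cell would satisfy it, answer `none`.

Vacating (1,3). Empty cells in order:
  (1,0): 2/4 same-type → still unsatisfied.
  (1,1): 3/7 same-type → still unsatisfied.
  (2,3): 2/5 same-type → still unsatisfied.
  (2,4): 1/2 same-type → still unsatisfied.
  (3,1): 0/5 same-type → still unsatisfied.
  (3,4): 1/1 same-type → satisfied — stop here.

(3,4)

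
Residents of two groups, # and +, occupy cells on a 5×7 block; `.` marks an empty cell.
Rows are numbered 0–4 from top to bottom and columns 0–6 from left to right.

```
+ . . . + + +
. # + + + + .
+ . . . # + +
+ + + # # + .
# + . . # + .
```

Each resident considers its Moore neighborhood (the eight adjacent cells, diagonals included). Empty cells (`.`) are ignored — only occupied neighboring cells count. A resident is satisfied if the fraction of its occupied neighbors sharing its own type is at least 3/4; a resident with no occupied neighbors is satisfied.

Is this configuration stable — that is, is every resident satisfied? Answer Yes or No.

No

(0,0)+ 0/1 unhappy
(0,4)+ 4/4 ok
(0,5)+ 4/4 ok
(0,6)+ 2/2 ok
(1,1)# 0/3 unhappy
(1,2)+ 1/2 unhappy
(1,3)+ 3/4 ok
(1,4)+ 5/6 ok
(1,5)+ 6/7 ok
(2,0)+ 2/3 unhappy
(2,4)# 2/7 unhappy
(2,5)+ 4/6 unhappy
(2,6)+ 3/3 ok
(3,0)+ 3/4 ok
(3,1)+ 4/5 ok
(3,2)+ 2/3 unhappy
(3,3)# 3/4 ok
(3,4)# 3/6 unhappy
(3,5)+ 3/6 unhappy
(4,0)# 0/3 unhappy
(4,1)+ 3/4 ok
(4,4)# 2/4 unhappy
(4,5)+ 1/3 unhappy
For instance (0,0) has only 0/1 same-type neighbors, below 3/4.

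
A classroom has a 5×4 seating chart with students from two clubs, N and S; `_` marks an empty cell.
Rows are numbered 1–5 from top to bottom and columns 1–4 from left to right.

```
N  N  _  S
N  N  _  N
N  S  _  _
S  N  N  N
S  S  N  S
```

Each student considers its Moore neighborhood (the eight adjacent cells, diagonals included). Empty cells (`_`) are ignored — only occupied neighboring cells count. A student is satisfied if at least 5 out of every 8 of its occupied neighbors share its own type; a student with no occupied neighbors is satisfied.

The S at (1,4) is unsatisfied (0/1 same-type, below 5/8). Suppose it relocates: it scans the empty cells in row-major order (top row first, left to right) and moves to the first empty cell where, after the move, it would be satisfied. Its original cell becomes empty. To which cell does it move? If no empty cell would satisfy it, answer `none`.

none

Vacating (1,4). Empty cells in order:
  (1,3): 0/3 same-type → still unsatisfied.
  (2,3): 1/4 same-type → still unsatisfied.
  (3,3): 1/6 same-type → still unsatisfied.
  (3,4): 0/3 same-type → still unsatisfied.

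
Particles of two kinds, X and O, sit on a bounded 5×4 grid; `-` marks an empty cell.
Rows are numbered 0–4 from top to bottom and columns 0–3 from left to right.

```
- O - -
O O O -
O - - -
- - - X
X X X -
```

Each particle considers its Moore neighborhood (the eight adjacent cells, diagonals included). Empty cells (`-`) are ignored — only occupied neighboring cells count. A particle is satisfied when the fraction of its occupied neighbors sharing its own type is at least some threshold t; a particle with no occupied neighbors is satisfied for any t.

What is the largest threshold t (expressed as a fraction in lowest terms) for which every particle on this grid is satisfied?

(0,1)O 3/3
(1,0)O 3/3
(1,1)O 4/4
(1,2)O 2/2
(2,0)O 2/2
(3,3)X 1/1
(4,0)X 1/1
(4,1)X 2/2
(4,2)X 2/2
The smallest same-type fraction is 3/3 at (0,1), which reduces to 1/1. Any threshold above that leaves this particle unsatisfied.

1/1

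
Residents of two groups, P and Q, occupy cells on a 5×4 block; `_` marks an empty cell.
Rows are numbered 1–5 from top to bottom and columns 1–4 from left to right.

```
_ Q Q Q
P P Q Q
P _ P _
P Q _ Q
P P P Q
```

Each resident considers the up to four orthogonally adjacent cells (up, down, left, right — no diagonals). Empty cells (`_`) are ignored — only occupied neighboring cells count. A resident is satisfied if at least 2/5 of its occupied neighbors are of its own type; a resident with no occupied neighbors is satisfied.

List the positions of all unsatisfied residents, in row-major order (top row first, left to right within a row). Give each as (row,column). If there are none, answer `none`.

Row 1: (1,2)Q 1/2 ✓ · (1,3)Q 3/3 ✓ · (1,4)Q 2/2 ✓
Row 2: (2,1)P 2/2 ✓ · (2,2)P 1/3 ✗ · (2,3)Q 2/4 ✓ · (2,4)Q 2/2 ✓
Row 3: (3,1)P 2/2 ✓ · (3,3)P 0/1 ✗
Row 4: (4,1)P 2/3 ✓ · (4,2)Q 0/2 ✗ · (4,4)Q 1/1 ✓
Row 5: (5,1)P 2/2 ✓ · (5,2)P 2/3 ✓ · (5,3)P 1/2 ✓ · (5,4)Q 1/2 ✓

(2,2), (3,3), (4,2)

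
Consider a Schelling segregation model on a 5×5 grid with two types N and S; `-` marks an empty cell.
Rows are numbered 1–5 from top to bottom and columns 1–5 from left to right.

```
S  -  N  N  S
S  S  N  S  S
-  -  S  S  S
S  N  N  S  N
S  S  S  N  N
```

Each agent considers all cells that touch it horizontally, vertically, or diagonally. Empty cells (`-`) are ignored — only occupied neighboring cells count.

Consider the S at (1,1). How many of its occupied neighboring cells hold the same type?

Occupied neighbors of (1,1): (2,1)=S, (2,2)=S.
Same type (S): 2 of 2.

2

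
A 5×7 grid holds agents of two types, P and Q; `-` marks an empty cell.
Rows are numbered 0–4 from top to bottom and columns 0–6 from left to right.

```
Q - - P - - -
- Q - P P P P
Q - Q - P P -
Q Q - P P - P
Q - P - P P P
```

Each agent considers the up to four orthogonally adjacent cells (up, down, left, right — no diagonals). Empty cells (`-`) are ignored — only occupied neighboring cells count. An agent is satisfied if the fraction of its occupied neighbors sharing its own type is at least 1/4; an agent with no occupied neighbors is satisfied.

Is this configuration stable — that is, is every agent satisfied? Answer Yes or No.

Yes

Row 0: (0,0)Q 0/0 satisfied · (0,3)P 1/1 satisfied
Row 1: (1,1)Q 0/0 satisfied · (1,3)P 2/2 satisfied · (1,4)P 3/3 satisfied · (1,5)P 3/3 satisfied · (1,6)P 1/1 satisfied
Row 2: (2,0)Q 1/1 satisfied · (2,2)Q 0/0 satisfied · (2,4)P 3/3 satisfied · (2,5)P 2/2 satisfied
Row 3: (3,0)Q 3/3 satisfied · (3,1)Q 1/1 satisfied · (3,3)P 1/1 satisfied · (3,4)P 3/3 satisfied · (3,6)P 1/1 satisfied
Row 4: (4,0)Q 1/1 satisfied · (4,2)P 0/0 satisfied · (4,4)P 2/2 satisfied · (4,5)P 2/2 satisfied · (4,6)P 2/2 satisfied
All meet the threshold, so the configuration is stable.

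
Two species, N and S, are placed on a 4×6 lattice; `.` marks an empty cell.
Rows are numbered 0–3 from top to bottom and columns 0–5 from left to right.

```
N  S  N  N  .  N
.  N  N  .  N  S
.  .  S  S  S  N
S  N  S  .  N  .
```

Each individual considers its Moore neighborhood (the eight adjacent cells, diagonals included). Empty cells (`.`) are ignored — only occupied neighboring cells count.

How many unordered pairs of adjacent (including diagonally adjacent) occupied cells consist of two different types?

18

Scan each occupied cell's neighbors to the right and below (and the two forward diagonals) so each pair is counted once.
Row 0: N(0,0)–S(0,1)≠ N(0,0)–N(1,1)= S(0,1)–N(0,2)≠ S(0,1)–N(1,1)≠ S(0,1)–N(1,2)≠ N(0,2)–N(0,3)= N(0,2)–N(1,2)= N(0,2)–N(1,1)= N(0,3)–N(1,4)= N(0,3)–N(1,2)= N(0,5)–S(1,5)≠ N(0,5)–N(1,4)=  → 5/12 unlike.
Row 1: N(1,1)–N(1,2)= N(1,1)–S(2,2)≠ N(1,2)–S(2,2)≠ N(1,2)–S(2,3)≠ N(1,4)–S(1,5)≠ N(1,4)–S(2,4)≠ N(1,4)–N(2,5)= N(1,4)–S(2,3)≠ S(1,5)–N(2,5)≠ S(1,5)–S(2,4)=  → 7/10 unlike.
Row 2: S(2,2)–S(2,3)= S(2,2)–S(3,2)= S(2,2)–N(3,1)≠ S(2,3)–S(2,4)= S(2,3)–N(3,4)≠ S(2,3)–S(3,2)= S(2,4)–N(2,5)≠ S(2,4)–N(3,4)≠ N(2,5)–N(3,4)=  → 4/9 unlike.
Row 3: S(3,0)–N(3,1)≠ N(3,1)–S(3,2)≠  → 2/2 unlike.
Total adjacent occupied pairs: 33; unlike-type pairs: 18.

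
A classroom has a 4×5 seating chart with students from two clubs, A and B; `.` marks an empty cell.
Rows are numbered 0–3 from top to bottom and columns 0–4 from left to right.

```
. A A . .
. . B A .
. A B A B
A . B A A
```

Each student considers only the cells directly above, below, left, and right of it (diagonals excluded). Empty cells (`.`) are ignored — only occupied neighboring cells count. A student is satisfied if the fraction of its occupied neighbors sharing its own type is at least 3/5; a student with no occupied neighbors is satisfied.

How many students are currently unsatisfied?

9

Row 0: (0,1)A 1/1 ok · (0,2)A 1/2 unhappy
Row 1: (1,2)B 1/3 unhappy · (1,3)A 1/2 unhappy
Row 2: (2,1)A 0/1 unhappy · (2,2)B 2/4 unhappy · (2,3)A 2/4 unhappy · (2,4)B 0/2 unhappy
Row 3: (3,0)A 0/0 ok · (3,2)B 1/2 unhappy · (3,3)A 2/3 ok · (3,4)A 1/2 unhappy
Unsatisfied: (0,2), (1,2), (1,3), (2,1), (2,2), (2,3), (2,4), (3,2), (3,4) — 9 in total.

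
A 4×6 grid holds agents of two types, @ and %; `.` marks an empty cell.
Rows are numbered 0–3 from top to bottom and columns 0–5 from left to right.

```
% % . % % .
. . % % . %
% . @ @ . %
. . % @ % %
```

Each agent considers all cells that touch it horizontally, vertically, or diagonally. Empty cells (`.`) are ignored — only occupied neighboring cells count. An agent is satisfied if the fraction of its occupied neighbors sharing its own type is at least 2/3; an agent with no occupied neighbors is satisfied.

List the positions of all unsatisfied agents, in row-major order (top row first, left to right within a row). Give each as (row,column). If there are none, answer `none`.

(1,2), (1,3), (2,2), (2,3), (3,2), (3,3), (3,4)

(0,0)% 1/1 ok
(0,1)% 2/2 ok
(0,3)% 3/3 ok
(0,4)% 3/3 ok
(1,2)% 3/5 unhappy
(1,3)% 3/5 unhappy
(1,5)% 2/2 ok
(2,0)% 0/0 ok
(2,2)@ 2/5 unhappy
(2,3)@ 2/6 unhappy
(2,5)% 3/3 ok
(3,2)% 0/3 unhappy
(3,3)@ 2/4 unhappy
(3,4)% 2/4 unhappy
(3,5)% 2/2 ok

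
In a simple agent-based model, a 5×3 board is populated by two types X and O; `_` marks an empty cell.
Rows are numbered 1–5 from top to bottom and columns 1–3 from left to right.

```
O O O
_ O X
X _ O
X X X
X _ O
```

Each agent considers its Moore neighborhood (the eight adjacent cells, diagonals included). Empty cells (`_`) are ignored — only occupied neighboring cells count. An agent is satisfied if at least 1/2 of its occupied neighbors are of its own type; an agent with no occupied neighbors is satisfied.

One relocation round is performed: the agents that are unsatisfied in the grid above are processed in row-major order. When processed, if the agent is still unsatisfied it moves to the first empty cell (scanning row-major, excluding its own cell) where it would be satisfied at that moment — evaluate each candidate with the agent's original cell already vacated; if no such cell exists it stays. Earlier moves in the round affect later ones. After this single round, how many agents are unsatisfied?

0

Initially unsatisfied (in order): (2,3), (3,3), (4,3), (5,3).
  (2,3) → (3,2).
  (3,3) → (2,1).
  (4,3): now satisfied by earlier moves; stays.
  (5,3) → (2,3).
Resulting grid:
O O O
O O O
X X _
X X X
X _ _
All satisfied now.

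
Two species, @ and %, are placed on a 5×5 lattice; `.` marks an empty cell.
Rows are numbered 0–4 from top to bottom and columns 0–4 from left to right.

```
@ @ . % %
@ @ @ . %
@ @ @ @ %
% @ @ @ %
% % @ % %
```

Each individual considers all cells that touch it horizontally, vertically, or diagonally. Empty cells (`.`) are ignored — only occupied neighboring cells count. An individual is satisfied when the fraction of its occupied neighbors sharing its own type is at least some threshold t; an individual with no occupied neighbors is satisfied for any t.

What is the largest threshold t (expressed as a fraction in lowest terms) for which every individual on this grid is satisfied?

(0,0)@ 3/3
(0,1)@ 4/4
(0,3)% 2/3
(0,4)% 2/2
(1,0)@ 5/5
(1,1)@ 7/7
(1,2)@ 5/6
(1,4)% 3/4
(2,0)@ 4/5
(2,1)@ 7/8
(2,2)@ 7/7
(2,3)@ 4/7
(2,4)% 2/4
(3,0)% 2/5
(3,1)@ 5/8
(3,2)@ 6/8
(3,3)@ 4/8
(3,4)% 3/5
(4,0)% 2/3
(4,1)% 2/5
(4,2)@ 3/5
(4,3)% 2/5
(4,4)% 2/3
The smallest same-type fraction is 2/5 at (3,0), which reduces to 2/5. Any threshold above that leaves this individual unsatisfied.

2/5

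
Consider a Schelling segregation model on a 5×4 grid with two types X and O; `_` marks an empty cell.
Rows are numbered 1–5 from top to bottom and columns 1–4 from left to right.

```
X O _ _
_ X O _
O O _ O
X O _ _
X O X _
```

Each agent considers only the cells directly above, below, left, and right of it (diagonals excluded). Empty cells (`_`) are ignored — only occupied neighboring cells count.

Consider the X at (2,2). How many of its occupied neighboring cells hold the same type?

Occupied neighbors of (2,2): (1,2)=O, (3,2)=O, (2,3)=O.
Same type (X): 0 of 3.

0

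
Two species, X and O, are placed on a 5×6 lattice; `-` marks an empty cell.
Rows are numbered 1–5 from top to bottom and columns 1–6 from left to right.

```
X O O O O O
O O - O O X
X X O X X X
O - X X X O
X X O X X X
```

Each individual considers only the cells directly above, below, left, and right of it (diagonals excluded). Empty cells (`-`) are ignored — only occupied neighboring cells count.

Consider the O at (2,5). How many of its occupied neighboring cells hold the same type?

Occupied neighbors of (2,5): (1,5)=O, (3,5)=X, (2,4)=O, (2,6)=X.
Same type (O): 2 of 4.

2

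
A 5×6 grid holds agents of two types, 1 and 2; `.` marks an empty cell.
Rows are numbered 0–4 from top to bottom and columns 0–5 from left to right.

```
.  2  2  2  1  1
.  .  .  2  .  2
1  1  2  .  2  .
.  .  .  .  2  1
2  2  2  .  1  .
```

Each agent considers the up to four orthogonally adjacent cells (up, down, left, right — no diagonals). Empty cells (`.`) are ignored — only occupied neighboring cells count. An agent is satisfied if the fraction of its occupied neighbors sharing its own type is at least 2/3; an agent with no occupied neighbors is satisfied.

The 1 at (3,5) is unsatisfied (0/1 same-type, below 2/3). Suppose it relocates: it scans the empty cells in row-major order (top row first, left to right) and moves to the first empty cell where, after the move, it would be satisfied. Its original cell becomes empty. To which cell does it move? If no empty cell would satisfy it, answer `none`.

Vacating (3,5). Empty cells in order:
  (0,0): 0/1 same-type → still unsatisfied.
  (1,0): 1/1 same-type → satisfied — stop here.

(1,0)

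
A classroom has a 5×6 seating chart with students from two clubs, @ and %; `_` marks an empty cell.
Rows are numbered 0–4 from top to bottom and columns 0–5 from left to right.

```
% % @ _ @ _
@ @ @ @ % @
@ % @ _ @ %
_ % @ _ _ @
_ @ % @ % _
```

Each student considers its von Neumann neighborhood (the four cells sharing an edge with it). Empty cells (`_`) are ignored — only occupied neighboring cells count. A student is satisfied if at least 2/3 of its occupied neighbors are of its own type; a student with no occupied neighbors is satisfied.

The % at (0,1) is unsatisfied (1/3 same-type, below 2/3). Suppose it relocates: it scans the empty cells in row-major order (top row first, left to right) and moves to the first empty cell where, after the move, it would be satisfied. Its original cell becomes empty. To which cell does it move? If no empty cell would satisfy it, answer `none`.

Vacating (0,1). Empty cells in order:
  (0,3): 0/3 same-type → still unsatisfied.
  (0,5): 0/2 same-type → still unsatisfied.
  (2,3): 0/3 same-type → still unsatisfied.
  (3,0): 1/2 same-type → still unsatisfied.
  (3,3): 0/2 same-type → still unsatisfied.
  (3,4): 1/3 same-type → still unsatisfied.
  (4,0): 0/1 same-type → still unsatisfied.
  (4,5): 1/2 same-type → still unsatisfied.

none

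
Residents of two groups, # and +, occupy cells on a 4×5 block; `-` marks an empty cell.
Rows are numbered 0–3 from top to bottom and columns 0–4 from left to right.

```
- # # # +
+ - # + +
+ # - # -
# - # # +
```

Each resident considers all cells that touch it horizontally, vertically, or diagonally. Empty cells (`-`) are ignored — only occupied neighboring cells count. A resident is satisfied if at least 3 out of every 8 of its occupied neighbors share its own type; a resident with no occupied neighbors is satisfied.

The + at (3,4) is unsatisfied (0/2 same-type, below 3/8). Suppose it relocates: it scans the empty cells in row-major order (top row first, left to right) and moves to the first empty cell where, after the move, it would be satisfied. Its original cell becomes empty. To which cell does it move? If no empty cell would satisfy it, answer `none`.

(0,0)

Vacating (3,4). Empty cells in order:
  (0,0): 1/2 same-type → satisfied — stop here.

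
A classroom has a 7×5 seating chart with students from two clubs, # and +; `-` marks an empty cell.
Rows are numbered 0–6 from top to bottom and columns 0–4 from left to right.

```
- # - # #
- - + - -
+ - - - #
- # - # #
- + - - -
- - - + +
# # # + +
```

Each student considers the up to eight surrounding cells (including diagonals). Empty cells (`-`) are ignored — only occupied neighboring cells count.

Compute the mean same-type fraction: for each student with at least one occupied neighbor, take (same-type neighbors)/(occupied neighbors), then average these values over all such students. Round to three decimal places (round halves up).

0.608

(0,1)# 0/1
(0,3)# 1/2
(0,4)# 1/1
(1,2)+ 0/2
(2,0)+ 0/1
(2,4)# 2/2
(3,1)# 0/2
(3,3)# 2/2
(3,4)# 2/2
(4,1)+ 0/1
(5,3)+ 3/4
(5,4)+ 3/3
(6,0)# 1/1
(6,1)# 2/2
(6,2)# 1/3
(6,3)+ 3/4
(6,4)+ 3/3
Sum over 17 students: 0/1 + 1/2 + 1/1 + 0/2 + 0/1 + 2/2 + 0/2 + 2/2 + 2/2 + 0/1 + 3/4 + 3/3 + 1/1 + 2/2 + 1/3 + 3/4 + 3/3 = 31/3; mean = 31/3 ÷ 17 = 31/51 = 0.607843… → 0.608.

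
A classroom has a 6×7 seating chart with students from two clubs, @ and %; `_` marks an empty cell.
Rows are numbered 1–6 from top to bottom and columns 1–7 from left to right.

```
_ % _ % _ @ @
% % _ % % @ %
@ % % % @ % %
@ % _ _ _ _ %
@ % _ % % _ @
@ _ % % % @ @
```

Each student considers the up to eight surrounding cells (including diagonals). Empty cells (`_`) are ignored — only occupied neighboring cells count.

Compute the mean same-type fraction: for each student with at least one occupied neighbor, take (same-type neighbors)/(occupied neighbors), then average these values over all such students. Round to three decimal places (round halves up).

(1,2)% 2/2
(1,4)% 2/2
(1,6)@ 2/4
(1,7)@ 2/3
(2,1)% 3/4
(2,2)% 4/5
(2,4)% 4/5
(2,5)% 4/7
(2,6)@ 3/7
(2,7)% 2/5
(3,1)@ 1/5
(3,2)% 4/6
(3,3)% 5/5
(3,4)% 3/4
(3,5)@ 1/5
(3,6)% 4/6
(3,7)% 3/4
(4,1)@ 2/5
(4,2)% 3/6
(4,7)% 2/3
(5,1)@ 2/4
(5,2)% 2/5
(5,4)% 4/4
(5,5)% 3/4
(5,7)@ 2/3
(6,1)@ 1/2
(6,3)% 3/3
(6,4)% 4/4
(6,5)% 3/4
(6,6)@ 2/4
(6,7)@ 2/2
Sum over 31 students: 2/2 + 2/2 + 2/4 + 2/3 + 3/4 + 4/5 + 4/5 + 4/7 + 3/7 + 2/5 + 1/5 + 4/6 + 5/5 + 3/4 + 1/5 + 4/6 + 3/4 + 2/5 + 3/6 + 2/3 + 2/4 + 2/5 + 4/4 + 3/4 + 2/3 + 1/2 + 3/3 + 4/4 + 3/4 + 2/4 + 2/2 = 1247/60; mean = 1247/60 ÷ 31 = 1247/1860 = 0.670430… → 0.670.

0.670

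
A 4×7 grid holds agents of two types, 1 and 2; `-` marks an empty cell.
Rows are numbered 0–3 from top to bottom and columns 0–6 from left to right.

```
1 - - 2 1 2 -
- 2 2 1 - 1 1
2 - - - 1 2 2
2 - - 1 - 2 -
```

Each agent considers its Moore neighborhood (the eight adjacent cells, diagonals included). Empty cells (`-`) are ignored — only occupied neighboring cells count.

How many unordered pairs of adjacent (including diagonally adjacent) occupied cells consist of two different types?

13

Scan each occupied cell's neighbors to the right and below (and the two forward diagonals) so each pair is counted once.
From row 0: 6 unlike of 9 pairs (running 6/9).
From row 1: 5 unlike of 10 pairs (running 11/19).
From row 2: 2 unlike of 7 pairs (running 13/26).
Total adjacent occupied pairs: 26; unlike-type pairs: 13.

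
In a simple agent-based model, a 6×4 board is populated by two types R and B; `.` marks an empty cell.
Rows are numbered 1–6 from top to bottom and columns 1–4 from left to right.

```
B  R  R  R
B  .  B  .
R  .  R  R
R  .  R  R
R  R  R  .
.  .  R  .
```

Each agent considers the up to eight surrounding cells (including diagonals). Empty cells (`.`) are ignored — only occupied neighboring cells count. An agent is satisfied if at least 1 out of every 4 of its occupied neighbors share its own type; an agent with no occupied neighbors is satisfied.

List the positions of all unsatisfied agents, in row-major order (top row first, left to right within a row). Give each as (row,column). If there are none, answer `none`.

Row 1: (1,1)B 1/2 satisfied · (1,2)R 1/4 satisfied · (1,3)R 2/3 satisfied · (1,4)R 1/2 satisfied
Row 2: (2,1)B 1/3 satisfied · (2,3)B 0/5 not
Row 3: (3,1)R 1/2 satisfied · (3,3)R 3/4 satisfied · (3,4)R 3/4 satisfied
Row 4: (4,1)R 3/3 satisfied · (4,3)R 5/5 satisfied · (4,4)R 4/4 satisfied
Row 5: (5,1)R 2/2 satisfied · (5,2)R 5/5 satisfied · (5,3)R 4/4 satisfied
Row 6: (6,3)R 2/2 satisfied

(2,3)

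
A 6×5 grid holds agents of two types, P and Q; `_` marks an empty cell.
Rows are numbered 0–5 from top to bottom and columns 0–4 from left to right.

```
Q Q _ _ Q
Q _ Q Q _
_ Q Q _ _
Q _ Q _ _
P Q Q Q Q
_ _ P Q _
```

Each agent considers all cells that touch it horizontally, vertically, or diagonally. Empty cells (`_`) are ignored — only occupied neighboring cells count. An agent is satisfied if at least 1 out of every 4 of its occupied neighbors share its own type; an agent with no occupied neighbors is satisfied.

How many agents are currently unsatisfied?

(0,0)Q 2/2 satisfied
(0,1)Q 3/3 satisfied
(0,4)Q 1/1 satisfied
(1,0)Q 3/3 satisfied
(1,2)Q 4/4 satisfied
(1,3)Q 3/3 satisfied
(2,1)Q 5/5 satisfied
(2,2)Q 4/4 satisfied
(3,0)Q 2/3 satisfied
(3,2)Q 5/5 satisfied
(4,0)P 0/2 not
(4,1)Q 3/5 satisfied
(4,2)Q 4/5 satisfied
(4,3)Q 4/5 satisfied
(4,4)Q 2/2 satisfied
(5,2)P 0/4 not
(5,3)Q 3/4 satisfied
Unsatisfied: (4,0), (5,2) — 2 in total.

2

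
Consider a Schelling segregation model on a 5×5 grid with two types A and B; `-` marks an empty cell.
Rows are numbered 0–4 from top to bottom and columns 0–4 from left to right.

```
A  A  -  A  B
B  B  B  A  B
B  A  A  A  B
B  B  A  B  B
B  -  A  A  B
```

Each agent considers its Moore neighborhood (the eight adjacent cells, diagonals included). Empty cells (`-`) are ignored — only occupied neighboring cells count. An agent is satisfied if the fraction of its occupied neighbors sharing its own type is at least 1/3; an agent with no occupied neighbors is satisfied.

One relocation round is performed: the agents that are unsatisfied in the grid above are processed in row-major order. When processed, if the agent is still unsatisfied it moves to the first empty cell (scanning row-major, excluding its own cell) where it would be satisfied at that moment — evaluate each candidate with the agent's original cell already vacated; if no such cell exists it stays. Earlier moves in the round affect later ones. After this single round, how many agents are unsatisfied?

1

Initially unsatisfied (in order): (0,1), (0,3), (1,2), (2,1).
  (0,1) → (0,2).
  (0,3): now satisfied by earlier moves; stays.
  (1,2) → (0,1).
  (2,1) → (1,2).
Resulting grid:
A B A A B
B B A A B
B - A A B
B B A B B
B - A A B
Unsatisfied now: (0,0).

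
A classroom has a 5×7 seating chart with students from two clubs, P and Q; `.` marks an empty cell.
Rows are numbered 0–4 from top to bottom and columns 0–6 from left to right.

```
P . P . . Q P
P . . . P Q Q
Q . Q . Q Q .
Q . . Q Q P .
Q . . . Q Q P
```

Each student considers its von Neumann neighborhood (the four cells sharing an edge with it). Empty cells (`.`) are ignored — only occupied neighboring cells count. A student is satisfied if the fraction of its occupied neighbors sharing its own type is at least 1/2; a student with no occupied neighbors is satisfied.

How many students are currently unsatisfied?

5

(0,0)P 1/1 ok
(0,2)P 0/0 ok
(0,5)Q 1/2 ok
(0,6)P 0/2 unhappy
(1,0)P 1/2 ok
(1,4)P 0/2 unhappy
(1,5)Q 3/4 ok
(1,6)Q 1/2 ok
(2,0)Q 1/2 ok
(2,2)Q 0/0 ok
(2,4)Q 2/3 ok
(2,5)Q 2/3 ok
(3,0)Q 2/2 ok
(3,3)Q 1/1 ok
(3,4)Q 3/4 ok
(3,5)P 0/3 unhappy
(4,0)Q 1/1 ok
(4,4)Q 2/2 ok
(4,5)Q 1/3 unhappy
(4,6)P 0/1 unhappy
Unsatisfied: (0,6), (1,4), (3,5), (4,5), (4,6) — 5 in total.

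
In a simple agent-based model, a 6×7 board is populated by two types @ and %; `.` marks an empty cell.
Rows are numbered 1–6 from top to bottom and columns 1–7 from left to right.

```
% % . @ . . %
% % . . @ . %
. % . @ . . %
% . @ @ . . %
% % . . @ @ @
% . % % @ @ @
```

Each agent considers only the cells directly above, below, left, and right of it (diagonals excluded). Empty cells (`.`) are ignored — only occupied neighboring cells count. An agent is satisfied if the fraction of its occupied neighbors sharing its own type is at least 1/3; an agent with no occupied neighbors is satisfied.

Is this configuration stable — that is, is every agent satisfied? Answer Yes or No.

Yes

(1,1)% 2/2 ok
(1,2)% 2/2 ok
(1,4)@ 0/0 ok
(1,7)% 1/1 ok
(2,1)% 2/2 ok
(2,2)% 3/3 ok
(2,5)@ 0/0 ok
(2,7)% 2/2 ok
(3,2)% 1/1 ok
(3,4)@ 1/1 ok
(3,7)% 2/2 ok
(4,1)% 1/1 ok
(4,3)@ 1/1 ok
(4,4)@ 2/2 ok
(4,7)% 1/2 ok
(5,1)% 3/3 ok
(5,2)% 1/1 ok
(5,5)@ 2/2 ok
(5,6)@ 3/3 ok
(5,7)@ 2/3 ok
(6,1)% 1/1 ok
(6,3)% 1/1 ok
(6,4)% 1/2 ok
(6,5)@ 2/3 ok
(6,6)@ 3/3 ok
(6,7)@ 2/2 ok
All meet the threshold, so the configuration is stable.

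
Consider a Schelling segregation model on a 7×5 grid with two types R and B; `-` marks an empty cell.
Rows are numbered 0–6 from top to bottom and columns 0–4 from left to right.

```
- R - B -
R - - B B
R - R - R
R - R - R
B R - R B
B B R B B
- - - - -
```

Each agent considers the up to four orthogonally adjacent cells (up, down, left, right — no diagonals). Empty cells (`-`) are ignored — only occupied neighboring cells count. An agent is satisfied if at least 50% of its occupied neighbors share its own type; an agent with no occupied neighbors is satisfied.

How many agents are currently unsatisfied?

7

(0,1)R 0/0 ✓
(0,3)B 1/1 ✓
(1,0)R 1/1 ✓
(1,3)B 2/2 ✓
(1,4)B 1/2 ✓
(2,0)R 2/2 ✓
(2,2)R 1/1 ✓
(2,4)R 1/2 ✓
(3,0)R 1/2 ✓
(3,2)R 1/1 ✓
(3,4)R 1/2 ✓
(4,0)B 1/3 ✗
(4,1)R 0/2 ✗
(4,3)R 0/2 ✗
(4,4)B 1/3 ✗
(5,0)B 2/2 ✓
(5,1)B 1/3 ✗
(5,2)R 0/2 ✗
(5,3)B 1/3 ✗
(5,4)B 2/2 ✓
Unsatisfied: (4,0), (4,1), (4,3), (4,4), (5,1), (5,2), (5,3) — 7 in total.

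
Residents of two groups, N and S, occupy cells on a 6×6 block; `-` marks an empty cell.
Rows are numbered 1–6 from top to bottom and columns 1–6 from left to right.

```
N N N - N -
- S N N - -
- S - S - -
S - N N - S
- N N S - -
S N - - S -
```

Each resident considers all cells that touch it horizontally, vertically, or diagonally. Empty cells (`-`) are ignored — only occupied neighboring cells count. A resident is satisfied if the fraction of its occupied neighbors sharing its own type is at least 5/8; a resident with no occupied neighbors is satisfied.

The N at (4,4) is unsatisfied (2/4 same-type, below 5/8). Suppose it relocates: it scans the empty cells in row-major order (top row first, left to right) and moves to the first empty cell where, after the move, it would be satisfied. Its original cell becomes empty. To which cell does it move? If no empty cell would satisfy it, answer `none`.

(1,4)

Vacating (4,4). Empty cells in order:
  (1,4): 4/4 same-type → satisfied — stop here.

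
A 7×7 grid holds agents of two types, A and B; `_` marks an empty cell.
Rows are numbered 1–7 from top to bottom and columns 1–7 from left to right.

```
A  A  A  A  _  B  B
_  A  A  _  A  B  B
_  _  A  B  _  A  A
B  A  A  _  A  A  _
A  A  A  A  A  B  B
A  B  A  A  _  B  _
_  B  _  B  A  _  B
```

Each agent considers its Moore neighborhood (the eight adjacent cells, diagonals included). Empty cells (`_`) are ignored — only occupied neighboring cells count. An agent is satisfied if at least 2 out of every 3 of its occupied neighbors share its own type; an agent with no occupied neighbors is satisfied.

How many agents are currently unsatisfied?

Row 1: (1,1)A 2/2 ✓ · (1,2)A 4/4 ✓ · (1,3)A 4/4 ✓ · (1,4)A 3/3 ✓ · (1,6)B 3/4 ✓ · (1,7)B 3/3 ✓
Row 2: (2,2)A 5/5 ✓ · (2,3)A 5/6 ✓ · (2,5)A 2/5 ✗ · (2,6)B 3/6 ✗ · (2,7)B 3/5 ✗
Row 3: (3,3)A 4/5 ✓ · (3,4)B 0/5 ✗ · (3,6)A 4/6 ✓ · (3,7)A 2/4 ✗
Row 4: (4,1)B 0/3 ✗ · (4,2)A 5/6 ✓ · (4,3)A 5/6 ✓ · (4,5)A 4/6 ✓ · (4,6)A 4/6 ✓
Row 5: (5,1)A 3/5 ✗ · (5,2)A 6/8 ✓ · (5,3)A 6/7 ✓ · (5,4)A 6/6 ✓ · (5,5)A 4/6 ✓ · (5,6)B 2/5 ✗ · (5,7)B 2/3 ✓
Row 6: (6,1)A 2/4 ✗ · (6,2)B 1/6 ✗ · (6,3)A 4/7 ✗ · (6,4)A 5/6 ✓ · (6,6)B 3/5 ✗
Row 7: (7,2)B 1/3 ✗ · (7,4)B 0/3 ✗ · (7,5)A 1/3 ✗ · (7,7)B 1/1 ✓
Unsatisfied: (2,5), (2,6), (2,7), (3,4), (3,7), (4,1), (5,1), (5,6), (6,1), (6,2), (6,3), (6,6), (7,2), (7,4), (7,5) — 15 in total.

15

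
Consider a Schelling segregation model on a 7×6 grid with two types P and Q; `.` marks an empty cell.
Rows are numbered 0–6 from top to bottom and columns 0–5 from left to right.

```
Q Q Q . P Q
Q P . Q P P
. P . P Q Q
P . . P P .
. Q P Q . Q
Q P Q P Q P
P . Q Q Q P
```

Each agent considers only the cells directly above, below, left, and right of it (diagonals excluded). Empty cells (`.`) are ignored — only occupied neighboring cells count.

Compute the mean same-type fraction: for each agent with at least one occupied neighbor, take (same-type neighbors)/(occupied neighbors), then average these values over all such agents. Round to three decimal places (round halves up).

(0,0)Q 2/2
(0,1)Q 2/3
(0,2)Q 1/1
(0,4)P 1/2
(0,5)Q 0/2
(1,0)Q 1/2
(1,1)P 1/3
(1,3)Q 0/2
(1,4)P 2/4
(1,5)P 1/3
(2,1)P 1/1
(2,3)P 1/3
(2,4)Q 1/4
(2,5)Q 1/2
(3,0)P — no occupied neighbors
(3,3)P 2/3
(3,4)P 1/2
(4,1)Q 0/2
(4,2)P 0/3
(4,3)Q 0/3
(4,5)Q 0/1
(5,0)Q 0/2
(5,1)P 0/3
(5,2)Q 1/4
(5,3)P 0/4
(5,4)Q 1/3
(5,5)P 1/3
(6,0)P 0/1
(6,2)Q 2/2
(6,3)Q 2/3
(6,4)Q 2/3
(6,5)P 1/2
Sum over 31 agents: 2/2 + 2/3 + 1/1 + 1/2 + 0/2 + 1/2 + 1/3 + 0/2 + 2/4 + 1/3 + 1/1 + 1/3 + 1/4 + 1/2 + 2/3 + 1/2 + 0/2 + 0/3 + 0/3 + 0/1 + 0/2 + 0/3 + 1/4 + 0/4 + 1/3 + 1/3 + 0/1 + 2/2 + 2/3 + 2/3 + 1/2 = 71/6; mean = 71/6 ÷ 31 = 71/186 = 0.381720… → 0.382.

0.382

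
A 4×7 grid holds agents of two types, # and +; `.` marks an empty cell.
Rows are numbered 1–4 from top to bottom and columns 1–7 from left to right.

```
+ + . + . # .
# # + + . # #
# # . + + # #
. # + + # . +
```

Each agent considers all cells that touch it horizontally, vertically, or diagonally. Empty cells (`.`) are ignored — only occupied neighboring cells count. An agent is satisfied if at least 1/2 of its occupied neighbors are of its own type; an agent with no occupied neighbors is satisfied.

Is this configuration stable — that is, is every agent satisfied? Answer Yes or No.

No

(1,1)+ 1/3 unhappy
(1,2)+ 2/4 ok
(1,4)+ 2/2 ok
(1,6)# 2/2 ok
(2,1)# 3/5 ok
(2,2)# 3/6 ok
(2,3)+ 4/6 ok
(2,4)+ 4/4 ok
(2,6)# 4/5 ok
(2,7)# 4/4 ok
(3,1)# 4/4 ok
(3,2)# 4/6 ok
(3,4)+ 5/6 ok
(3,5)+ 3/6 ok
(3,6)# 4/6 ok
(3,7)# 3/4 ok
(4,2)# 2/3 ok
(4,3)+ 2/4 ok
(4,4)+ 3/4 ok
(4,5)# 1/4 unhappy
(4,7)+ 0/2 unhappy
For instance (1,1) has only 1/3 same-type neighbors, below 1/2.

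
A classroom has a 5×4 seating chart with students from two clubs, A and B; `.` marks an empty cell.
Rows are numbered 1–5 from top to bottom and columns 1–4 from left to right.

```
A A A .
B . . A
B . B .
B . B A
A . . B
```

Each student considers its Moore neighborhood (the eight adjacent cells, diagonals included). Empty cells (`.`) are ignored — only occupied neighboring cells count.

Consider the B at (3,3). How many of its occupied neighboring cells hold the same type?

Occupied neighbors of (3,3): (2,4)=A, (4,3)=B, (4,4)=A.
Same type (B): 1 of 3.

1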